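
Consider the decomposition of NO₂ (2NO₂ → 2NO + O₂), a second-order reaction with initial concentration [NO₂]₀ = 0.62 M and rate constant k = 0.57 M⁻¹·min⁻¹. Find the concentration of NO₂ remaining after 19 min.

0.08037 M

Step 1: For a second-order reaction: 1/[NO₂] = 1/[NO₂]₀ + kt
Step 2: 1/[NO₂] = 1/0.62 + 0.57 × 19
Step 3: 1/[NO₂] = 1.613 + 10.83 = 12.44
Step 4: [NO₂] = 1/12.44 = 0.08037 M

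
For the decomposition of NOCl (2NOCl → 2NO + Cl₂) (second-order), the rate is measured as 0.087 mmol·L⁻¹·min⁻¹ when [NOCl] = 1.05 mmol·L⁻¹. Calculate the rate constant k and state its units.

0.07891 (mmol·L⁻¹)⁻¹·min⁻¹

Step 1: rate = k[NOCl]^2, so k = rate / [NOCl]^2.
Step 2: k = 0.087 / (1.05)^2 = 0.087 / 1.103.
Step 3: k = 0.07891 (mmol·L⁻¹)⁻¹·min⁻¹.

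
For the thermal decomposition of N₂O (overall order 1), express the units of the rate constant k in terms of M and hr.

hr⁻¹

Step 1: For overall order n, rate = k × (concentration)^n.
Step 2: Rate has units M·hr⁻¹; concentration term has units M^1.
Step 3: k = rate / (concentration)^n, so units of k = M^(1-1)·hr⁻¹ = hr⁻¹.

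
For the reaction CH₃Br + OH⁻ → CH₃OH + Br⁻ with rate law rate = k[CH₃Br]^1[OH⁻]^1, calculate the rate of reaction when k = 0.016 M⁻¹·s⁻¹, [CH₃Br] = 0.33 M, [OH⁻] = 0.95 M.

0.005016 M/s

Step 1: The rate law is rate = k[CH₃Br]^1[OH⁻]^1
Step 2: Substitute: rate = 0.016 × (0.33)^1 × (0.95)^1
Step 3: rate = 0.016 × 0.33 × 0.95 = 0.005016 M/s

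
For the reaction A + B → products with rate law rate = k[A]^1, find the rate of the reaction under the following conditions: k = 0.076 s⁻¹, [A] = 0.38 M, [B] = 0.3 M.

0.02888 M/s

Step 1: The rate law is rate = k[A]^1
Step 2: Note that the rate does not depend on [B] (zero order in B).
Step 3: rate = 0.076 × (0.38)^1 = 0.02888 M/s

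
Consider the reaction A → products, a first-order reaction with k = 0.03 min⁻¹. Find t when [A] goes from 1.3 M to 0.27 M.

52.39 min

Step 1: For first-order: t = ln([A]₀/[A])/k
Step 2: t = ln(1.3/0.27)/0.03
Step 3: t = ln(4.815)/0.03
Step 4: t = 1.572/0.03 = 52.39 min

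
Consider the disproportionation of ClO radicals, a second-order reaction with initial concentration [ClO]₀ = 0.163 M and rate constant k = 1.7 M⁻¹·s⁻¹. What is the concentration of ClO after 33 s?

0.01607 M

Step 1: For a second-order reaction: 1/[ClO] = 1/[ClO]₀ + kt
Step 2: 1/[ClO] = 1/0.163 + 1.7 × 33
Step 3: 1/[ClO] = 6.135 + 56.1 = 62.23
Step 4: [ClO] = 1/62.23 = 0.01607 M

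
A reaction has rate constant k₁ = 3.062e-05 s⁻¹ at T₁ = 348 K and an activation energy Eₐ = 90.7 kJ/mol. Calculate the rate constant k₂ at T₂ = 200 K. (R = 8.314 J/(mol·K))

2.578e-15 s⁻¹

Step 1: Use the two-temperature Arrhenius form: ln(k₂/k₁) = -Eₐ/R × (1/T₂ - 1/T₁)
Step 2: Convert Eₐ to J/mol: 90.7 kJ/mol = 90700 J/mol
Step 3: 1/T₂ - 1/T₁ = 1/200 - 1/348 = 2.126437e-03 K⁻¹
Step 4: ln(k₂/k₁) = -90700/8.314 × 2.126437e-03 = -23.19796
Step 5: k₂ = k₁ × exp(-23.19796) = 3.062e-05 × 8.41887e-11 = 2.578e-15 s⁻¹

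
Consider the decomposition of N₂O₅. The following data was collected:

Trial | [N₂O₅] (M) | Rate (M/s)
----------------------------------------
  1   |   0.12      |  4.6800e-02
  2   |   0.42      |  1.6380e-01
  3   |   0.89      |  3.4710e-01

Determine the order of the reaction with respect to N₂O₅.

first order (1)

Step 1: Compare trials to find order n where rate₂/rate₁ = ([N₂O₅]₂/[N₂O₅]₁)^n
Step 2: rate₂/rate₁ = 1.6380e-01/4.6800e-02 = 3.5
Step 3: [N₂O₅]₂/[N₂O₅]₁ = 0.42/0.12 = 3.5
Step 4: n = ln(3.5)/ln(3.5) = 1.00 ≈ 1
Step 5: The reaction is first order in N₂O₅.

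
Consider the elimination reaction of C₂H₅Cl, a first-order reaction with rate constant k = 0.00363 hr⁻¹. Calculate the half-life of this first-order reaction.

190.9 hr

Step 1: For a first-order reaction, t₁/₂ = ln(2)/k
Step 2: t₁/₂ = ln(2)/0.00363
Step 3: t₁/₂ = 0.6931/0.00363 = 190.9 hr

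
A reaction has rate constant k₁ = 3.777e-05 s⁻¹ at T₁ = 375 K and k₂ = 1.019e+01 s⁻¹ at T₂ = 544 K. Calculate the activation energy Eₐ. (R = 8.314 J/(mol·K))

125.5 kJ/mol

Step 1: Use the two-temperature Arrhenius form: ln(k₂/k₁) = -Eₐ/R × (1/T₂ - 1/T₁)
Step 2: ln(k₂/k₁) = ln(1.019e+01/3.777e-05) = ln(269791) = 12.5054
Step 3: 1/T₂ - 1/T₁ = 1/544 - 1/375 = -8.284314e-04 K⁻¹
Step 4: Eₐ = -R × ln(k₂/k₁) / (1/T₂ - 1/T₁) = -8.314 × 12.5054 / -8.284314e-04
Step 5: Eₐ = 1.2550e+05 J/mol = 125.5 kJ/mol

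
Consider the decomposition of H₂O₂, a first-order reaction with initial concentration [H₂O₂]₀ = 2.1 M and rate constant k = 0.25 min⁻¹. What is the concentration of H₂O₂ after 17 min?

0.02995 M

Step 1: For a first-order reaction: [H₂O₂] = [H₂O₂]₀ × e^(-kt)
Step 2: [H₂O₂] = 2.1 × e^(-0.25 × 17)
Step 3: [H₂O₂] = 2.1 × e^(-4.25)
Step 4: [H₂O₂] = 2.1 × 0.0142642 = 0.02995 M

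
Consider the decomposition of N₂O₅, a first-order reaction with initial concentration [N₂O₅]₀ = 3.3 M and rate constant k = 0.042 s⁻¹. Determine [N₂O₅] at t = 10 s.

2.168 M

Step 1: For a first-order reaction: [N₂O₅] = [N₂O₅]₀ × e^(-kt)
Step 2: [N₂O₅] = 3.3 × e^(-0.042 × 10)
Step 3: [N₂O₅] = 3.3 × e^(-0.42)
Step 4: [N₂O₅] = 3.3 × 0.657047 = 2.168 M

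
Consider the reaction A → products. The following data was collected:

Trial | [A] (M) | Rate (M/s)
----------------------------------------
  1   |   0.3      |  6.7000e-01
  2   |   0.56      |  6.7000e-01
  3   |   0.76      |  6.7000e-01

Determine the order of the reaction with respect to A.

zeroth order (0)

Step 1: Compare trials - when concentration changes, rate stays constant.
Step 2: rate₂/rate₁ = 6.7000e-01/6.7000e-01 = 1
Step 3: [A]₂/[A]₁ = 0.56/0.3 = 1.867
Step 4: Since rate ratio ≈ (conc ratio)^0, the reaction is zeroth order.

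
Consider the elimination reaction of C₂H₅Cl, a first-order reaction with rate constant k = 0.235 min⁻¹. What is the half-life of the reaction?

2.95 min

Step 1: For a first-order reaction, t₁/₂ = ln(2)/k
Step 2: t₁/₂ = ln(2)/0.235
Step 3: t₁/₂ = 0.6931/0.235 = 2.95 min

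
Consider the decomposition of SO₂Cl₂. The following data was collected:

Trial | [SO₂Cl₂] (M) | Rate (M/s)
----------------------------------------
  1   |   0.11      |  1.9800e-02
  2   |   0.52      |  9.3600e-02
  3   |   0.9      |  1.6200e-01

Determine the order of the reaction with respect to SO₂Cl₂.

first order (1)

Step 1: Compare trials to find order n where rate₂/rate₁ = ([SO₂Cl₂]₂/[SO₂Cl₂]₁)^n
Step 2: rate₂/rate₁ = 9.3600e-02/1.9800e-02 = 4.727
Step 3: [SO₂Cl₂]₂/[SO₂Cl₂]₁ = 0.52/0.11 = 4.727
Step 4: n = ln(4.727)/ln(4.727) = 1.00 ≈ 1
Step 5: The reaction is first order in SO₂Cl₂.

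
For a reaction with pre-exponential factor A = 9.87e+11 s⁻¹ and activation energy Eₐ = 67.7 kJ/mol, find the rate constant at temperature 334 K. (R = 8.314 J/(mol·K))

2.55e+01 s⁻¹

Step 1: Use the Arrhenius equation: k = A × exp(-Eₐ/RT)
Step 2: Convert Eₐ to J/mol: 67.7 kJ/mol = 67700 J/mol
Step 3: Calculate the exponent: -Eₐ/(RT) = -67700/(8.314 × 334) = -24.37991
Step 4: k = 9.87e+11 × exp(-24.37991)
Step 5: k = 9.87e+11 × 2.58190e-11 = 2.5483e+01 s⁻¹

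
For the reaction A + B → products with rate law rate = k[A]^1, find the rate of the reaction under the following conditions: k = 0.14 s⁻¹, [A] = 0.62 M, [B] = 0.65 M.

0.0868 M/s

Step 1: The rate law is rate = k[A]^1
Step 2: Note that the rate does not depend on [B] (zero order in B).
Step 3: rate = 0.14 × (0.62)^1 = 0.0868 M/s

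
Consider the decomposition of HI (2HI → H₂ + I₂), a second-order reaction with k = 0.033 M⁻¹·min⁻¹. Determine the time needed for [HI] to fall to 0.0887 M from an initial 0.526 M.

284 min

Step 1: For second-order: t = (1/[HI] - 1/[HI]₀)/k
Step 2: t = (1/0.0887 - 1/0.526)/0.033
Step 3: t = (11.27 - 1.901)/0.033
Step 4: t = 9.373/0.033 = 284 min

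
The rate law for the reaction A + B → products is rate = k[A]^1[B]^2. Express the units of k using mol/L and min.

(mol/L)⁻²·min⁻¹

Step 1: Overall order = 1 + 2 = 3.
Step 2: rate has units mol/L·min⁻¹; [A]^1[B]^2 has units (mol/L)^3.
Step 3: k = rate/([A]^1[B]^2), so units of k = (mol/L)^(1-3)·min⁻¹ = (mol/L)⁻²·min⁻¹.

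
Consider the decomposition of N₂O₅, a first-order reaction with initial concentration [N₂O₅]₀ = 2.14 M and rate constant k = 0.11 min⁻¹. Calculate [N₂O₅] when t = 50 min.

0.008746 M

Step 1: For a first-order reaction: [N₂O₅] = [N₂O₅]₀ × e^(-kt)
Step 2: [N₂O₅] = 2.14 × e^(-0.11 × 50)
Step 3: [N₂O₅] = 2.14 × e^(-5.5)
Step 4: [N₂O₅] = 2.14 × 0.00408677 = 0.008746 M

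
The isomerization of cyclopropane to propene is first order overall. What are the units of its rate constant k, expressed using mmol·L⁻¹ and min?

min⁻¹

Step 1: For overall order n, rate = k × (concentration)^n.
Step 2: Rate has units mmol·L⁻¹·min⁻¹; concentration term has units (mmol·L⁻¹)^1.
Step 3: k = rate / (concentration)^n, so units of k = (mmol·L⁻¹)^(1-1)·min⁻¹ = min⁻¹.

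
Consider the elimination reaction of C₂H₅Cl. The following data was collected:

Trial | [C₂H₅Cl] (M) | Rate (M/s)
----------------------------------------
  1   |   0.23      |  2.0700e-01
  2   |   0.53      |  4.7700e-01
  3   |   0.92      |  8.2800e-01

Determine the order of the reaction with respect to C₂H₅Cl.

first order (1)

Step 1: Compare trials to find order n where rate₂/rate₁ = ([C₂H₅Cl]₂/[C₂H₅Cl]₁)^n
Step 2: rate₂/rate₁ = 4.7700e-01/2.0700e-01 = 2.304
Step 3: [C₂H₅Cl]₂/[C₂H₅Cl]₁ = 0.53/0.23 = 2.304
Step 4: n = ln(2.304)/ln(2.304) = 1.00 ≈ 1
Step 5: The reaction is first order in C₂H₅Cl.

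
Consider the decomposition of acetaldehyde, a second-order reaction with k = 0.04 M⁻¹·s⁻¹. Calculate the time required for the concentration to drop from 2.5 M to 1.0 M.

15 s

Step 1: For second-order: t = (1/[CH₃CHO] - 1/[CH₃CHO]₀)/k
Step 2: t = (1/1.0 - 1/2.5)/0.04
Step 3: t = (1 - 0.4)/0.04
Step 4: t = 0.6/0.04 = 15 s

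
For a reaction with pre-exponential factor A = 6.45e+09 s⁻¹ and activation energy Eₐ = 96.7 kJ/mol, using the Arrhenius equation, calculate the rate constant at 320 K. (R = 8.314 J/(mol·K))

1.06e-06 s⁻¹

Step 1: Use the Arrhenius equation: k = A × exp(-Eₐ/RT)
Step 2: Convert Eₐ to J/mol: 96.7 kJ/mol = 96700 J/mol
Step 3: Calculate the exponent: -Eₐ/(RT) = -96700/(8.314 × 320) = -36.34682
Step 4: k = 6.45e+09 × exp(-36.34682)
Step 5: k = 6.45e+09 × 1.63975e-16 = 1.0576e-06 s⁻¹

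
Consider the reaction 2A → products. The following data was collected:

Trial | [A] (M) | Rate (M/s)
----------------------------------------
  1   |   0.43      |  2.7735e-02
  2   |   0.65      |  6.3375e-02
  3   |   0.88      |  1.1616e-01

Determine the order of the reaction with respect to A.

second order (2)

Step 1: Compare trials to find order n where rate₂/rate₁ = ([A]₂/[A]₁)^n
Step 2: rate₂/rate₁ = 6.3375e-02/2.7735e-02 = 2.285
Step 3: [A]₂/[A]₁ = 0.65/0.43 = 1.512
Step 4: n = ln(2.285)/ln(1.512) = 2.00 ≈ 2
Step 5: The reaction is second order in A.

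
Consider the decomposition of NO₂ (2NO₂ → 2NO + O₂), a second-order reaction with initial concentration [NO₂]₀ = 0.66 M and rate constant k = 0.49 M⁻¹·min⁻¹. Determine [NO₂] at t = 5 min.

0.2522 M

Step 1: For a second-order reaction: 1/[NO₂] = 1/[NO₂]₀ + kt
Step 2: 1/[NO₂] = 1/0.66 + 0.49 × 5
Step 3: 1/[NO₂] = 1.515 + 2.45 = 3.965
Step 4: [NO₂] = 1/3.965 = 0.2522 M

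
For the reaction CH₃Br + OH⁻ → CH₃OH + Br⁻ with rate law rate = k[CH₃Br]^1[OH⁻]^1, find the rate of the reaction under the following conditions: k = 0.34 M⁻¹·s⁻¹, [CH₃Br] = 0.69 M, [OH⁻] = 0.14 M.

0.03284 M/s

Step 1: The rate law is rate = k[CH₃Br]^1[OH⁻]^1
Step 2: Substitute: rate = 0.34 × (0.69)^1 × (0.14)^1
Step 3: rate = 0.34 × 0.69 × 0.14 = 0.032844 M/s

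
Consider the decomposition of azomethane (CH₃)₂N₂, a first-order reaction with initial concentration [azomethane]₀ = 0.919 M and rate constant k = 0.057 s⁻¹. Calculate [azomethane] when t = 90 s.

0.005437 M

Step 1: For a first-order reaction: [azomethane] = [azomethane]₀ × e^(-kt)
Step 2: [azomethane] = 0.919 × e^(-0.057 × 90)
Step 3: [azomethane] = 0.919 × e^(-5.13)
Step 4: [azomethane] = 0.919 × 0.00591656 = 0.005437 M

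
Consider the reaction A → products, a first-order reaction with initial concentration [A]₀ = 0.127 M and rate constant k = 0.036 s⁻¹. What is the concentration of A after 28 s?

0.04635 M

Step 1: For a first-order reaction: [A] = [A]₀ × e^(-kt)
Step 2: [A] = 0.127 × e^(-0.036 × 28)
Step 3: [A] = 0.127 × e^(-1.008)
Step 4: [A] = 0.127 × 0.364948 = 0.04635 M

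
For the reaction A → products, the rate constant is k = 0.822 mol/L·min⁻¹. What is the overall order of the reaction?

zeroth order (0)

Step 1: The units of k for an nth-order reaction are (concentration)^(1-n)·(time)⁻¹.
Step 2: Here k has units mol/L·min⁻¹, so the concentration exponent is 1.
Step 3: 1 - n = 1 ⇒ n = 0. The reaction is zeroth order.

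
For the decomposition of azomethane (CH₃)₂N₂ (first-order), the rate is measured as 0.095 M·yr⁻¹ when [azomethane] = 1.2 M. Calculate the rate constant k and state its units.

0.07917 yr⁻¹

Step 1: rate = k[azomethane]^1, so k = rate / [azomethane]^1.
Step 2: k = 0.095 / (1.2)^1 = 0.095 / 1.2.
Step 3: k = 0.07917 yr⁻¹.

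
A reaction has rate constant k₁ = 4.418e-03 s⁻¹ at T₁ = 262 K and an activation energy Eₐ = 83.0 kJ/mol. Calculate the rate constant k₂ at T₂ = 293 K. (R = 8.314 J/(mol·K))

2.489e-01 s⁻¹

Step 1: Use the two-temperature Arrhenius form: ln(k₂/k₁) = -Eₐ/R × (1/T₂ - 1/T₁)
Step 2: Convert Eₐ to J/mol: 83.0 kJ/mol = 83000 J/mol
Step 3: 1/T₂ - 1/T₁ = 1/293 - 1/262 = -4.038246e-04 K⁻¹
Step 4: ln(k₂/k₁) = -83000/8.314 × -4.038246e-04 = 4.03145
Step 5: k₂ = k₁ × exp(4.03145) = 4.418e-03 × 5.63425e+01 = 2.489e-01 s⁻¹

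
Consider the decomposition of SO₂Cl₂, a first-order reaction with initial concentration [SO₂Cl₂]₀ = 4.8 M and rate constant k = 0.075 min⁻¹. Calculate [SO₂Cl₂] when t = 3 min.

3.833 M

Step 1: For a first-order reaction: [SO₂Cl₂] = [SO₂Cl₂]₀ × e^(-kt)
Step 2: [SO₂Cl₂] = 4.8 × e^(-0.075 × 3)
Step 3: [SO₂Cl₂] = 4.8 × e^(-0.225)
Step 4: [SO₂Cl₂] = 4.8 × 0.798516 = 3.833 M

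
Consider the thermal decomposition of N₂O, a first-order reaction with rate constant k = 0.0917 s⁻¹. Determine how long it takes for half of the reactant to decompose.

7.559 s

Step 1: For a first-order reaction, t₁/₂ = ln(2)/k
Step 2: t₁/₂ = ln(2)/0.0917
Step 3: t₁/₂ = 0.6931/0.0917 = 7.559 s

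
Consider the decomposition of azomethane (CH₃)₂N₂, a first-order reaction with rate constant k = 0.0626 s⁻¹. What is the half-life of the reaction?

11.07 s

Step 1: For a first-order reaction, t₁/₂ = ln(2)/k
Step 2: t₁/₂ = ln(2)/0.0626
Step 3: t₁/₂ = 0.6931/0.0626 = 11.07 s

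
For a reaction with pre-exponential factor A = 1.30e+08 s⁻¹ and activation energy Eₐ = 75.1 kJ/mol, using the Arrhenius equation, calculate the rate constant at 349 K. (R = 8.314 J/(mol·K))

7.47e-04 s⁻¹

Step 1: Use the Arrhenius equation: k = A × exp(-Eₐ/RT)
Step 2: Convert Eₐ to J/mol: 75.1 kJ/mol = 75100 J/mol
Step 3: Calculate the exponent: -Eₐ/(RT) = -75100/(8.314 × 349) = -25.88240
Step 4: k = 1.30e+08 × exp(-25.88240)
Step 5: k = 1.30e+08 × 5.74667e-12 = 7.4707e-04 s⁻¹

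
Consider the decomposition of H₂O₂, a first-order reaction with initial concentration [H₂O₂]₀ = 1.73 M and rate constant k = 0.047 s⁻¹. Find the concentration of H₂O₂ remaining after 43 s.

0.2293 M

Step 1: For a first-order reaction: [H₂O₂] = [H₂O₂]₀ × e^(-kt)
Step 2: [H₂O₂] = 1.73 × e^(-0.047 × 43)
Step 3: [H₂O₂] = 1.73 × e^(-2.021)
Step 4: [H₂O₂] = 1.73 × 0.132523 = 0.2293 M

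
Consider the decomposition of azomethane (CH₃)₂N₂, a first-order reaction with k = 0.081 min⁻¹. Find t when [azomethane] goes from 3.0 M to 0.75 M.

17.11 min

Step 1: For first-order: t = ln([azomethane]₀/[azomethane])/k
Step 2: t = ln(3.0/0.75)/0.081
Step 3: t = ln(4)/0.081
Step 4: t = 1.386/0.081 = 17.11 min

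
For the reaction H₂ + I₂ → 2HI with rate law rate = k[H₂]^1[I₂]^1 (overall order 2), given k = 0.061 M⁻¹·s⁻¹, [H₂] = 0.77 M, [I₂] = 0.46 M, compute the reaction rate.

0.02161 M/s

Step 1: The rate law is rate = k[H₂]^1[I₂]^1, overall order = 1+1 = 2
Step 2: Substitute values: rate = 0.061 × (0.77)^1 × (0.46)^1
Step 3: rate = 0.061 × 0.77 × 0.46 = 0.0216062 M/s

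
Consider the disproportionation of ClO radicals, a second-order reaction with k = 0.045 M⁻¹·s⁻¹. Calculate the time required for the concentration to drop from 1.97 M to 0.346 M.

52.95 s

Step 1: For second-order: t = (1/[ClO] - 1/[ClO]₀)/k
Step 2: t = (1/0.346 - 1/1.97)/0.045
Step 3: t = (2.89 - 0.5076)/0.045
Step 4: t = 2.383/0.045 = 52.95 s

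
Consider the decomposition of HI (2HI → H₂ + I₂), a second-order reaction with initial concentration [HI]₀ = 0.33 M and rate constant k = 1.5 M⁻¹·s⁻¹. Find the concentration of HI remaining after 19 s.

0.03172 M

Step 1: For a second-order reaction: 1/[HI] = 1/[HI]₀ + kt
Step 2: 1/[HI] = 1/0.33 + 1.5 × 19
Step 3: 1/[HI] = 3.03 + 28.5 = 31.53
Step 4: [HI] = 1/31.53 = 0.03172 M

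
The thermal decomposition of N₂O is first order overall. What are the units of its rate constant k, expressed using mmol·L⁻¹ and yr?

yr⁻¹

Step 1: For overall order n, rate = k × (concentration)^n.
Step 2: Rate has units mmol·L⁻¹·yr⁻¹; concentration term has units (mmol·L⁻¹)^1.
Step 3: k = rate / (concentration)^n, so units of k = (mmol·L⁻¹)^(1-1)·yr⁻¹ = yr⁻¹.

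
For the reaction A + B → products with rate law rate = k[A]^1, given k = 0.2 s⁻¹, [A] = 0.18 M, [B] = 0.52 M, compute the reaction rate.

0.036 M/s

Step 1: The rate law is rate = k[A]^1
Step 2: Note that the rate does not depend on [B] (zero order in B).
Step 3: rate = 0.2 × (0.18)^1 = 0.036 M/s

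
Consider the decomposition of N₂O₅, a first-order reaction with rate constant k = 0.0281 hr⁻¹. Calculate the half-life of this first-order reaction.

24.67 hr

Step 1: For a first-order reaction, t₁/₂ = ln(2)/k
Step 2: t₁/₂ = ln(2)/0.0281
Step 3: t₁/₂ = 0.6931/0.0281 = 24.67 hr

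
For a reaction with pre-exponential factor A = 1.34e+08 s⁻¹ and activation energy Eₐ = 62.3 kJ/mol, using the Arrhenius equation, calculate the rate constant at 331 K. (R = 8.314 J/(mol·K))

1.97e-02 s⁻¹

Step 1: Use the Arrhenius equation: k = A × exp(-Eₐ/RT)
Step 2: Convert Eₐ to J/mol: 62.3 kJ/mol = 62300 J/mol
Step 3: Calculate the exponent: -Eₐ/(RT) = -62300/(8.314 × 331) = -22.63862
Step 4: k = 1.34e+08 × exp(-22.63862)
Step 5: k = 1.34e+08 × 1.47290e-10 = 1.9737e-02 s⁻¹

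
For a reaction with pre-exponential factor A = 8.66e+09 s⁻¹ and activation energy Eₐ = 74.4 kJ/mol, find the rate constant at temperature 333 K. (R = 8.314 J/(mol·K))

1.85e-02 s⁻¹

Step 1: Use the Arrhenius equation: k = A × exp(-Eₐ/RT)
Step 2: Convert Eₐ to J/mol: 74.4 kJ/mol = 74400 J/mol
Step 3: Calculate the exponent: -Eₐ/(RT) = -74400/(8.314 × 333) = -26.87316
Step 4: k = 8.66e+09 × exp(-26.87316)
Step 5: k = 8.66e+09 × 2.13371e-12 = 1.8478e-02 s⁻¹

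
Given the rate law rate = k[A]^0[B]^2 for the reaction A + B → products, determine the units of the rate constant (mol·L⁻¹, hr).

(mol·L⁻¹)⁻¹·hr⁻¹

Step 1: Overall order = 0 + 2 = 2.
Step 2: rate has units mol·L⁻¹·hr⁻¹; [A]^0[B]^2 has units (mol·L⁻¹)^2.
Step 3: k = rate/([A]^0[B]^2), so units of k = (mol·L⁻¹)^(1-2)·hr⁻¹ = (mol·L⁻¹)⁻¹·hr⁻¹.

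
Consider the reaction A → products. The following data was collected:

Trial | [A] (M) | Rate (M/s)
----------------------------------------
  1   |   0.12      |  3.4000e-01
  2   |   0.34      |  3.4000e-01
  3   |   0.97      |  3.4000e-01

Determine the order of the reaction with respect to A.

zeroth order (0)

Step 1: Compare trials - when concentration changes, rate stays constant.
Step 2: rate₂/rate₁ = 3.4000e-01/3.4000e-01 = 1
Step 3: [A]₂/[A]₁ = 0.34/0.12 = 2.833
Step 4: Since rate ratio ≈ (conc ratio)^0, the reaction is zeroth order.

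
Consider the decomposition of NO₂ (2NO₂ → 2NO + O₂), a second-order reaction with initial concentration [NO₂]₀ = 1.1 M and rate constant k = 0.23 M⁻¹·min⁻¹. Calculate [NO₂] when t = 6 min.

0.4369 M

Step 1: For a second-order reaction: 1/[NO₂] = 1/[NO₂]₀ + kt
Step 2: 1/[NO₂] = 1/1.1 + 0.23 × 6
Step 3: 1/[NO₂] = 0.9091 + 1.38 = 2.289
Step 4: [NO₂] = 1/2.289 = 0.4369 M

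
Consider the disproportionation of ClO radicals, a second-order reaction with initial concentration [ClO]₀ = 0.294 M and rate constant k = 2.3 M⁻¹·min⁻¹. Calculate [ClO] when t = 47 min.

0.008969 M

Step 1: For a second-order reaction: 1/[ClO] = 1/[ClO]₀ + kt
Step 2: 1/[ClO] = 1/0.294 + 2.3 × 47
Step 3: 1/[ClO] = 3.401 + 108.1 = 111.5
Step 4: [ClO] = 1/111.5 = 0.008969 M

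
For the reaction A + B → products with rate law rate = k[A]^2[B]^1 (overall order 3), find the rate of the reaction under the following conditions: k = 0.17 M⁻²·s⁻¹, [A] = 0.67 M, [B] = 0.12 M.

0.009158 M/s

Step 1: The rate law is rate = k[A]^2[B]^1, overall order = 2+1 = 3
Step 2: Substitute values: rate = 0.17 × (0.67)^2 × (0.12)^1
Step 3: rate = 0.17 × 0.4489 × 0.12 = 0.00915756 M/s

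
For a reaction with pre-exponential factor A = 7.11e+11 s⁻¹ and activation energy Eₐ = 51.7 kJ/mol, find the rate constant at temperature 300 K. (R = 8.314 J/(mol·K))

7.08e+02 s⁻¹

Step 1: Use the Arrhenius equation: k = A × exp(-Eₐ/RT)
Step 2: Convert Eₐ to J/mol: 51.7 kJ/mol = 51700 J/mol
Step 3: Calculate the exponent: -Eₐ/(RT) = -51700/(8.314 × 300) = -20.72809
Step 4: k = 7.11e+11 × exp(-20.72809)
Step 5: k = 7.11e+11 × 9.95187e-10 = 7.0758e+02 s⁻¹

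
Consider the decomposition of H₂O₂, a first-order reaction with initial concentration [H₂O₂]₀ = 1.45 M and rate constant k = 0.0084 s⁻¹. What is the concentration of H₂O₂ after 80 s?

0.7405 M

Step 1: For a first-order reaction: [H₂O₂] = [H₂O₂]₀ × e^(-kt)
Step 2: [H₂O₂] = 1.45 × e^(-0.0084 × 80)
Step 3: [H₂O₂] = 1.45 × e^(-0.672)
Step 4: [H₂O₂] = 1.45 × 0.510686 = 0.7405 M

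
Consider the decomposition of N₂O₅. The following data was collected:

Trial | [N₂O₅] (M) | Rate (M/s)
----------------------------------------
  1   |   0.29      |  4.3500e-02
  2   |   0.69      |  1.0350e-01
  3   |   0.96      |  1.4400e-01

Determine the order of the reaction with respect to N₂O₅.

first order (1)

Step 1: Compare trials to find order n where rate₂/rate₁ = ([N₂O₅]₂/[N₂O₅]₁)^n
Step 2: rate₂/rate₁ = 1.0350e-01/4.3500e-02 = 2.379
Step 3: [N₂O₅]₂/[N₂O₅]₁ = 0.69/0.29 = 2.379
Step 4: n = ln(2.379)/ln(2.379) = 1.00 ≈ 1
Step 5: The reaction is first order in N₂O₅.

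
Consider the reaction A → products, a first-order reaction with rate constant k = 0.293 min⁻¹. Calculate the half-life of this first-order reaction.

2.366 min

Step 1: For a first-order reaction, t₁/₂ = ln(2)/k
Step 2: t₁/₂ = ln(2)/0.293
Step 3: t₁/₂ = 0.6931/0.293 = 2.366 min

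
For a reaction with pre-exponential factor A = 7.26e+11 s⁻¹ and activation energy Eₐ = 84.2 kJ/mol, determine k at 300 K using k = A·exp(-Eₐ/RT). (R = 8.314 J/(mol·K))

1.58e-03 s⁻¹

Step 1: Use the Arrhenius equation: k = A × exp(-Eₐ/RT)
Step 2: Convert Eₐ to J/mol: 84.2 kJ/mol = 84200 J/mol
Step 3: Calculate the exponent: -Eₐ/(RT) = -84200/(8.314 × 300) = -33.75832
Step 4: k = 7.26e+11 × exp(-33.75832)
Step 5: k = 7.26e+11 × 2.18247e-15 = 1.5845e-03 s⁻¹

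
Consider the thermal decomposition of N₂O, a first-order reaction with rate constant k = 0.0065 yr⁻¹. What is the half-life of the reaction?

106.6 yr

Step 1: For a first-order reaction, t₁/₂ = ln(2)/k
Step 2: t₁/₂ = ln(2)/0.0065
Step 3: t₁/₂ = 0.6931/0.0065 = 106.6 yr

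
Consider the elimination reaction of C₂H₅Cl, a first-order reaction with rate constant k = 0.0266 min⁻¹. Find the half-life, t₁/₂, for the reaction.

26.06 min

Step 1: For a first-order reaction, t₁/₂ = ln(2)/k
Step 2: t₁/₂ = ln(2)/0.0266
Step 3: t₁/₂ = 0.6931/0.0266 = 26.06 min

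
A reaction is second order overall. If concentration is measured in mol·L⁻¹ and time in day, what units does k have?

(mol·L⁻¹)⁻¹·day⁻¹

Step 1: For overall order n, rate = k × (concentration)^n.
Step 2: Rate has units mol·L⁻¹·day⁻¹; concentration term has units (mol·L⁻¹)^2.
Step 3: k = rate / (concentration)^n, so units of k = (mol·L⁻¹)^(1-2)·day⁻¹ = (mol·L⁻¹)⁻¹·day⁻¹.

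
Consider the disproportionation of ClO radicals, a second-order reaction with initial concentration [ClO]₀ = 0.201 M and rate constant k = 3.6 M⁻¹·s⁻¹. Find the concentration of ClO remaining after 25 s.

0.01053 M

Step 1: For a second-order reaction: 1/[ClO] = 1/[ClO]₀ + kt
Step 2: 1/[ClO] = 1/0.201 + 3.6 × 25
Step 3: 1/[ClO] = 4.975 + 90 = 94.98
Step 4: [ClO] = 1/94.98 = 0.01053 M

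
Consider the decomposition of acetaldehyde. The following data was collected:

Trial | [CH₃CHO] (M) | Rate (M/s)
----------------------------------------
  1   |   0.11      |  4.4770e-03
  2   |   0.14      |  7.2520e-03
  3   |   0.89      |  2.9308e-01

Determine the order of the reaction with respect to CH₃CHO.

second order (2)

Step 1: Compare trials to find order n where rate₂/rate₁ = ([CH₃CHO]₂/[CH₃CHO]₁)^n
Step 2: rate₂/rate₁ = 7.2520e-03/4.4770e-03 = 1.62
Step 3: [CH₃CHO]₂/[CH₃CHO]₁ = 0.14/0.11 = 1.273
Step 4: n = ln(1.62)/ln(1.273) = 2.00 ≈ 2
Step 5: The reaction is second order in CH₃CHO.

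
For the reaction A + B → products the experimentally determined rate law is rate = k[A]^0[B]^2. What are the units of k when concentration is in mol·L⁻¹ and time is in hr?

(mol·L⁻¹)⁻¹·hr⁻¹

Step 1: Overall order = 0 + 2 = 2.
Step 2: rate has units mol·L⁻¹·hr⁻¹; [A]^0[B]^2 has units (mol·L⁻¹)^2.
Step 3: k = rate/([A]^0[B]^2), so units of k = (mol·L⁻¹)^(1-2)·hr⁻¹ = (mol·L⁻¹)⁻¹·hr⁻¹.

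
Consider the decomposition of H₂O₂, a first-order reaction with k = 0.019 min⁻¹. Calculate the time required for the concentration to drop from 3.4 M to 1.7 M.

36.48 min

Step 1: For first-order: t = ln([H₂O₂]₀/[H₂O₂])/k
Step 2: t = ln(3.4/1.7)/0.019
Step 3: t = ln(2)/0.019
Step 4: t = 0.6931/0.019 = 36.48 min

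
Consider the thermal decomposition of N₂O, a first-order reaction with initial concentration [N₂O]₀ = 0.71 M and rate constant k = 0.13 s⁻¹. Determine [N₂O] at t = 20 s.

0.05273 M

Step 1: For a first-order reaction: [N₂O] = [N₂O]₀ × e^(-kt)
Step 2: [N₂O] = 0.71 × e^(-0.13 × 20)
Step 3: [N₂O] = 0.71 × e^(-2.6)
Step 4: [N₂O] = 0.71 × 0.0742736 = 0.05273 M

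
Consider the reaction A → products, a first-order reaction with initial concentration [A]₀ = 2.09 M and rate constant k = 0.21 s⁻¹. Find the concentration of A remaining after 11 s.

0.2075 M

Step 1: For a first-order reaction: [A] = [A]₀ × e^(-kt)
Step 2: [A] = 2.09 × e^(-0.21 × 11)
Step 3: [A] = 2.09 × e^(-2.31)
Step 4: [A] = 2.09 × 0.0992613 = 0.2075 M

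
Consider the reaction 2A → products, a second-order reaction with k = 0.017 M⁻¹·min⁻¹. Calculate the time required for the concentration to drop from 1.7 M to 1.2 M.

14.42 min

Step 1: For second-order: t = (1/[A] - 1/[A]₀)/k
Step 2: t = (1/1.2 - 1/1.7)/0.017
Step 3: t = (0.8333 - 0.5882)/0.017
Step 4: t = 0.2451/0.017 = 14.42 min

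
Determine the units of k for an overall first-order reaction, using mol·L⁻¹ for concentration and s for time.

s⁻¹

Step 1: For overall order n, rate = k × (concentration)^n.
Step 2: Rate has units mol·L⁻¹·s⁻¹; concentration term has units (mol·L⁻¹)^1.
Step 3: k = rate / (concentration)^n, so units of k = (mol·L⁻¹)^(1-1)·s⁻¹ = s⁻¹.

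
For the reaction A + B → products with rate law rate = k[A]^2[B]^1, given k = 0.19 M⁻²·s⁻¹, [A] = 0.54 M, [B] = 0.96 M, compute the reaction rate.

0.05319 M/s

Step 1: The rate law is rate = k[A]^2[B]^1
Step 2: Substitute: rate = 0.19 × (0.54)^2 × (0.96)^1
Step 3: rate = 0.19 × 0.2916 × 0.96 = 0.0531878 M/s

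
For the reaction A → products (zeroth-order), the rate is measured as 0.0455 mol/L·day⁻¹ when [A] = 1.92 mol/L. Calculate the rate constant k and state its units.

0.0455 mol/L·day⁻¹

Step 1: For a zeroth-order reaction, rate = k (independent of concentration).
Step 2: k = rate = 0.0455 mol/L·day⁻¹.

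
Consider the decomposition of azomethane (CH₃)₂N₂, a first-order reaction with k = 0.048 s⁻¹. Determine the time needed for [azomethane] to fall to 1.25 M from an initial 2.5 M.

14.44 s

Step 1: For first-order: t = ln([azomethane]₀/[azomethane])/k
Step 2: t = ln(2.5/1.25)/0.048
Step 3: t = ln(2)/0.048
Step 4: t = 0.6931/0.048 = 14.44 s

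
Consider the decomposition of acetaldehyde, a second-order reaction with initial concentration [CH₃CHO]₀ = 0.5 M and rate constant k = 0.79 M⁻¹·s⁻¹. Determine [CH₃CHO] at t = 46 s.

0.02608 M

Step 1: For a second-order reaction: 1/[CH₃CHO] = 1/[CH₃CHO]₀ + kt
Step 2: 1/[CH₃CHO] = 1/0.5 + 0.79 × 46
Step 3: 1/[CH₃CHO] = 2 + 36.34 = 38.34
Step 4: [CH₃CHO] = 1/38.34 = 0.02608 M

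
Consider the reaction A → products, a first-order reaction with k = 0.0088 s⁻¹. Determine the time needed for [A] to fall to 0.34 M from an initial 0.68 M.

78.77 s

Step 1: For first-order: t = ln([A]₀/[A])/k
Step 2: t = ln(0.68/0.34)/0.0088
Step 3: t = ln(2)/0.0088
Step 4: t = 0.6931/0.0088 = 78.77 s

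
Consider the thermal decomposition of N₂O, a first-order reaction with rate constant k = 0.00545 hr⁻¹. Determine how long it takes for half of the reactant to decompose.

127.2 hr

Step 1: For a first-order reaction, t₁/₂ = ln(2)/k
Step 2: t₁/₂ = ln(2)/0.00545
Step 3: t₁/₂ = 0.6931/0.00545 = 127.2 hr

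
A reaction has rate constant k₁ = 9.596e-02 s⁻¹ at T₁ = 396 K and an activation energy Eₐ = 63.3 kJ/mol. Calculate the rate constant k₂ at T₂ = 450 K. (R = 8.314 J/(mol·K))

9.640e-01 s⁻¹

Step 1: Use the two-temperature Arrhenius form: ln(k₂/k₁) = -Eₐ/R × (1/T₂ - 1/T₁)
Step 2: Convert Eₐ to J/mol: 63.3 kJ/mol = 63300 J/mol
Step 3: 1/T₂ - 1/T₁ = 1/450 - 1/396 = -3.030303e-04 K⁻¹
Step 4: ln(k₂/k₁) = -63300/8.314 × -3.030303e-04 = 2.30717
Step 5: k₂ = k₁ × exp(2.30717) = 9.596e-02 × 1.00460e+01 = 9.640e-01 s⁻¹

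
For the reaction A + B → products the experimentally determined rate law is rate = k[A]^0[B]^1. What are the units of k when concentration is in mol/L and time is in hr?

hr⁻¹

Step 1: Overall order = 0 + 1 = 1.
Step 2: rate has units mol/L·hr⁻¹; [A]^0[B]^1 has units (mol/L)^1.
Step 3: k = rate/([A]^0[B]^1), so units of k = (mol/L)^(1-1)·hr⁻¹ = hr⁻¹.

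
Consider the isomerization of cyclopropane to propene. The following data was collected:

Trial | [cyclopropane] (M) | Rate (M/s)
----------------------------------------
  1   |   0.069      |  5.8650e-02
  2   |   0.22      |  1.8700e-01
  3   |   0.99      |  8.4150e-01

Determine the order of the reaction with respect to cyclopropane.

first order (1)

Step 1: Compare trials to find order n where rate₂/rate₁ = ([cyclopropane]₂/[cyclopropane]₁)^n
Step 2: rate₂/rate₁ = 1.8700e-01/5.8650e-02 = 3.188
Step 3: [cyclopropane]₂/[cyclopropane]₁ = 0.22/0.069 = 3.188
Step 4: n = ln(3.188)/ln(3.188) = 1.00 ≈ 1
Step 5: The reaction is first order in cyclopropane.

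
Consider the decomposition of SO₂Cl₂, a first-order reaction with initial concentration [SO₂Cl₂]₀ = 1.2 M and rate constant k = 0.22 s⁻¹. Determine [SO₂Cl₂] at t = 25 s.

0.004904 M

Step 1: For a first-order reaction: [SO₂Cl₂] = [SO₂Cl₂]₀ × e^(-kt)
Step 2: [SO₂Cl₂] = 1.2 × e^(-0.22 × 25)
Step 3: [SO₂Cl₂] = 1.2 × e^(-5.5)
Step 4: [SO₂Cl₂] = 1.2 × 0.00408677 = 0.004904 M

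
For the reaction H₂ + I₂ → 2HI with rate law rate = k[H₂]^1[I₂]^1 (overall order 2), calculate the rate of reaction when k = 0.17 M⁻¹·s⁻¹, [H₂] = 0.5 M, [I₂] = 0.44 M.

0.0374 M/s

Step 1: The rate law is rate = k[H₂]^1[I₂]^1, overall order = 1+1 = 2
Step 2: Substitute values: rate = 0.17 × (0.5)^1 × (0.44)^1
Step 3: rate = 0.17 × 0.5 × 0.44 = 0.0374 M/s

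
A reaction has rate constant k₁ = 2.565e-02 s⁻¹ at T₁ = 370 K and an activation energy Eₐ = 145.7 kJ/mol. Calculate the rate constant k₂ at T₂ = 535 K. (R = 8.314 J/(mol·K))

5.663e+04 s⁻¹

Step 1: Use the two-temperature Arrhenius form: ln(k₂/k₁) = -Eₐ/R × (1/T₂ - 1/T₁)
Step 2: Convert Eₐ to J/mol: 145.7 kJ/mol = 145700 J/mol
Step 3: 1/T₂ - 1/T₁ = 1/535 - 1/370 = -8.335438e-04 K⁻¹
Step 4: ln(k₂/k₁) = -145700/8.314 × -8.335438e-04 = 14.60757
Step 5: k₂ = k₁ × exp(14.60757) = 2.565e-02 × 2.20794e+06 = 5.663e+04 s⁻¹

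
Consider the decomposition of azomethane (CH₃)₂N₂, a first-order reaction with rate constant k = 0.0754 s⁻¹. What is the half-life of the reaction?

9.193 s

Step 1: For a first-order reaction, t₁/₂ = ln(2)/k
Step 2: t₁/₂ = ln(2)/0.0754
Step 3: t₁/₂ = 0.6931/0.0754 = 9.193 s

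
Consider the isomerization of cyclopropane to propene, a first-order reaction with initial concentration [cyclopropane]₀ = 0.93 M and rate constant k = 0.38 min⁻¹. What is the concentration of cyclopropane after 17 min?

0.001455 M

Step 1: For a first-order reaction: [cyclopropane] = [cyclopropane]₀ × e^(-kt)
Step 2: [cyclopropane] = 0.93 × e^(-0.38 × 17)
Step 3: [cyclopropane] = 0.93 × e^(-6.46)
Step 4: [cyclopropane] = 0.93 × 0.0015648 = 0.001455 M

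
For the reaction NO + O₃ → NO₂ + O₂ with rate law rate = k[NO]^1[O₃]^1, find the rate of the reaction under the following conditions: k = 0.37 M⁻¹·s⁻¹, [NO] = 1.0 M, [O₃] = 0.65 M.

0.2405 M/s

Step 1: The rate law is rate = k[NO]^1[O₃]^1
Step 2: Substitute: rate = 0.37 × (1.0)^1 × (0.65)^1
Step 3: rate = 0.37 × 1 × 0.65 = 0.2405 M/s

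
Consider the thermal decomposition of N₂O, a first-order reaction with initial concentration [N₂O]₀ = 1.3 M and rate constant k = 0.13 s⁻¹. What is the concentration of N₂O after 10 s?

0.3543 M

Step 1: For a first-order reaction: [N₂O] = [N₂O]₀ × e^(-kt)
Step 2: [N₂O] = 1.3 × e^(-0.13 × 10)
Step 3: [N₂O] = 1.3 × e^(-1.3)
Step 4: [N₂O] = 1.3 × 0.272532 = 0.3543 M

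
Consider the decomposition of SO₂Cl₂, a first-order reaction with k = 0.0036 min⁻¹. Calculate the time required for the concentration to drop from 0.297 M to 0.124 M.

242.6 min

Step 1: For first-order: t = ln([SO₂Cl₂]₀/[SO₂Cl₂])/k
Step 2: t = ln(0.297/0.124)/0.0036
Step 3: t = ln(2.395)/0.0036
Step 4: t = 0.8735/0.0036 = 242.6 min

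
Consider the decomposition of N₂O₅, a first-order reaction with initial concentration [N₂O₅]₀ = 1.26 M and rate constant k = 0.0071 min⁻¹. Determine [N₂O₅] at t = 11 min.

1.165 M

Step 1: For a first-order reaction: [N₂O₅] = [N₂O₅]₀ × e^(-kt)
Step 2: [N₂O₅] = 1.26 × e^(-0.0071 × 11)
Step 3: [N₂O₅] = 1.26 × e^(-0.0781)
Step 4: [N₂O₅] = 1.26 × 0.924872 = 1.165 M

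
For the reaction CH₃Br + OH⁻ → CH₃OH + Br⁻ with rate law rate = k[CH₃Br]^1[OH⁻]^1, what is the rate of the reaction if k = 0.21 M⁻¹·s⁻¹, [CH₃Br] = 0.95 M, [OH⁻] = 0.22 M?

0.04389 M/s

Step 1: The rate law is rate = k[CH₃Br]^1[OH⁻]^1
Step 2: Substitute: rate = 0.21 × (0.95)^1 × (0.22)^1
Step 3: rate = 0.21 × 0.95 × 0.22 = 0.04389 M/s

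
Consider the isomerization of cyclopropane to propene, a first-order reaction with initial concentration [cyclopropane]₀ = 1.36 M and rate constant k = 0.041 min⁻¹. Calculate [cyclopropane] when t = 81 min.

0.04912 M

Step 1: For a first-order reaction: [cyclopropane] = [cyclopropane]₀ × e^(-kt)
Step 2: [cyclopropane] = 1.36 × e^(-0.041 × 81)
Step 3: [cyclopropane] = 1.36 × e^(-3.321)
Step 4: [cyclopropane] = 1.36 × 0.0361167 = 0.04912 M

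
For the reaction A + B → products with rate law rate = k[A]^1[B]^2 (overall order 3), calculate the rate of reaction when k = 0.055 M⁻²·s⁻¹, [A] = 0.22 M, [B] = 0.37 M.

0.001656 M/s

Step 1: The rate law is rate = k[A]^1[B]^2, overall order = 1+2 = 3
Step 2: Substitute values: rate = 0.055 × (0.22)^1 × (0.37)^2
Step 3: rate = 0.055 × 0.22 × 0.1369 = 0.00165649 M/s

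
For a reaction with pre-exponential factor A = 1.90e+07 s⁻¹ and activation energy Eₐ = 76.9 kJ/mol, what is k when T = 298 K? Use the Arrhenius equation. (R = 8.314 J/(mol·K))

6.29e-07 s⁻¹

Step 1: Use the Arrhenius equation: k = A × exp(-Eₐ/RT)
Step 2: Convert Eₐ to J/mol: 76.9 kJ/mol = 76900 J/mol
Step 3: Calculate the exponent: -Eₐ/(RT) = -76900/(8.314 × 298) = -31.03845
Step 4: k = 1.90e+07 × exp(-31.03845)
Step 5: k = 1.90e+07 × 3.31263e-14 = 6.2940e-07 s⁻¹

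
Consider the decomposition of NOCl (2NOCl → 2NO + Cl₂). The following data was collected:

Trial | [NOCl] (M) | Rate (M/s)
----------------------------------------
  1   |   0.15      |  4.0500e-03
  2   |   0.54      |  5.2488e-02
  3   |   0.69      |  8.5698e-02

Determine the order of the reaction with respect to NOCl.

second order (2)

Step 1: Compare trials to find order n where rate₂/rate₁ = ([NOCl]₂/[NOCl]₁)^n
Step 2: rate₂/rate₁ = 5.2488e-02/4.0500e-03 = 12.96
Step 3: [NOCl]₂/[NOCl]₁ = 0.54/0.15 = 3.6
Step 4: n = ln(12.96)/ln(3.6) = 2.00 ≈ 2
Step 5: The reaction is second order in NOCl.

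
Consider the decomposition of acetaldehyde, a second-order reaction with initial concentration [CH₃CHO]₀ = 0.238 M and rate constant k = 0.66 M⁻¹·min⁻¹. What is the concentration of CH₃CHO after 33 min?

0.03849 M

Step 1: For a second-order reaction: 1/[CH₃CHO] = 1/[CH₃CHO]₀ + kt
Step 2: 1/[CH₃CHO] = 1/0.238 + 0.66 × 33
Step 3: 1/[CH₃CHO] = 4.202 + 21.78 = 25.98
Step 4: [CH₃CHO] = 1/25.98 = 0.03849 M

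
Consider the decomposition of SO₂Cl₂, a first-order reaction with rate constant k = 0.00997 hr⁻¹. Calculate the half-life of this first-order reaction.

69.52 hr

Step 1: For a first-order reaction, t₁/₂ = ln(2)/k
Step 2: t₁/₂ = ln(2)/0.00997
Step 3: t₁/₂ = 0.6931/0.00997 = 69.52 hr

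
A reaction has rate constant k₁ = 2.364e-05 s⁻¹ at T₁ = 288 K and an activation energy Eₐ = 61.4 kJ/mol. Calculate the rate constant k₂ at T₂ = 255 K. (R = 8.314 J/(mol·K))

8.560e-07 s⁻¹

Step 1: Use the two-temperature Arrhenius form: ln(k₂/k₁) = -Eₐ/R × (1/T₂ - 1/T₁)
Step 2: Convert Eₐ to J/mol: 61.4 kJ/mol = 61400 J/mol
Step 3: 1/T₂ - 1/T₁ = 1/255 - 1/288 = 4.493464e-04 K⁻¹
Step 4: ln(k₂/k₁) = -61400/8.314 × 4.493464e-04 = -3.31848
Step 5: k₂ = k₁ × exp(-3.31848) = 2.364e-05 × 3.62078e-02 = 8.560e-07 s⁻¹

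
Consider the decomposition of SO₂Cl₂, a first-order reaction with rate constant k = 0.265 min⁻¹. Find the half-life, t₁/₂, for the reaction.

2.616 min

Step 1: For a first-order reaction, t₁/₂ = ln(2)/k
Step 2: t₁/₂ = ln(2)/0.265
Step 3: t₁/₂ = 0.6931/0.265 = 2.616 min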